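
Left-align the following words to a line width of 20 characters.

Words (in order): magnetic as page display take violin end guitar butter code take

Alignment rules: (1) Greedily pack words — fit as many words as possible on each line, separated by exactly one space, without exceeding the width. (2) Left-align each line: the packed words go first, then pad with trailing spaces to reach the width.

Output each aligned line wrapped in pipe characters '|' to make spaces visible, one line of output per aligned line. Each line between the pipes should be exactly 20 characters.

Answer: |magnetic as page    |
|display take violin |
|end guitar butter   |
|code take           |

Derivation:
Line 1: ['magnetic', 'as', 'page'] (min_width=16, slack=4)
Line 2: ['display', 'take', 'violin'] (min_width=19, slack=1)
Line 3: ['end', 'guitar', 'butter'] (min_width=17, slack=3)
Line 4: ['code', 'take'] (min_width=9, slack=11)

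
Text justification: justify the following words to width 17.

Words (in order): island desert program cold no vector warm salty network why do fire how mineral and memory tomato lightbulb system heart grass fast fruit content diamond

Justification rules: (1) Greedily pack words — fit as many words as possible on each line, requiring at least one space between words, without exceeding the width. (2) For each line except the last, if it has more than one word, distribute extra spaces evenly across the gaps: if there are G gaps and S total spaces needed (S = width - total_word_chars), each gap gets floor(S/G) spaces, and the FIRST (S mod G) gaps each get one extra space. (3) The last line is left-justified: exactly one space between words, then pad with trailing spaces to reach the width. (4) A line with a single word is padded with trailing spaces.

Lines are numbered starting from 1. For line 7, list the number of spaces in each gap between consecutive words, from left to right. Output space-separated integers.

Line 1: ['island', 'desert'] (min_width=13, slack=4)
Line 2: ['program', 'cold', 'no'] (min_width=15, slack=2)
Line 3: ['vector', 'warm', 'salty'] (min_width=17, slack=0)
Line 4: ['network', 'why', 'do'] (min_width=14, slack=3)
Line 5: ['fire', 'how', 'mineral'] (min_width=16, slack=1)
Line 6: ['and', 'memory', 'tomato'] (min_width=17, slack=0)
Line 7: ['lightbulb', 'system'] (min_width=16, slack=1)
Line 8: ['heart', 'grass', 'fast'] (min_width=16, slack=1)
Line 9: ['fruit', 'content'] (min_width=13, slack=4)
Line 10: ['diamond'] (min_width=7, slack=10)

Answer: 2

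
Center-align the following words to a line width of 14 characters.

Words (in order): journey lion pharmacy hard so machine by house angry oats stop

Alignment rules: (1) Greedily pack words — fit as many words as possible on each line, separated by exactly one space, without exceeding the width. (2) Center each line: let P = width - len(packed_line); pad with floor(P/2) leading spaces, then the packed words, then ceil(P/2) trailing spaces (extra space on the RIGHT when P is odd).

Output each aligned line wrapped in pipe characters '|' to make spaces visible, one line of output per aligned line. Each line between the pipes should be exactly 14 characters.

Answer: | journey lion |
|pharmacy hard |
|so machine by |
| house angry  |
|  oats stop   |

Derivation:
Line 1: ['journey', 'lion'] (min_width=12, slack=2)
Line 2: ['pharmacy', 'hard'] (min_width=13, slack=1)
Line 3: ['so', 'machine', 'by'] (min_width=13, slack=1)
Line 4: ['house', 'angry'] (min_width=11, slack=3)
Line 5: ['oats', 'stop'] (min_width=9, slack=5)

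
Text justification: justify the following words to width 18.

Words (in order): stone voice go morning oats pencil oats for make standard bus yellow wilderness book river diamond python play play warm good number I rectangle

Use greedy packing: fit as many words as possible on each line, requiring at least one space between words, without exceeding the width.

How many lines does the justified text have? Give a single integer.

Line 1: ['stone', 'voice', 'go'] (min_width=14, slack=4)
Line 2: ['morning', 'oats'] (min_width=12, slack=6)
Line 3: ['pencil', 'oats', 'for'] (min_width=15, slack=3)
Line 4: ['make', 'standard', 'bus'] (min_width=17, slack=1)
Line 5: ['yellow', 'wilderness'] (min_width=17, slack=1)
Line 6: ['book', 'river', 'diamond'] (min_width=18, slack=0)
Line 7: ['python', 'play', 'play'] (min_width=16, slack=2)
Line 8: ['warm', 'good', 'number', 'I'] (min_width=18, slack=0)
Line 9: ['rectangle'] (min_width=9, slack=9)
Total lines: 9

Answer: 9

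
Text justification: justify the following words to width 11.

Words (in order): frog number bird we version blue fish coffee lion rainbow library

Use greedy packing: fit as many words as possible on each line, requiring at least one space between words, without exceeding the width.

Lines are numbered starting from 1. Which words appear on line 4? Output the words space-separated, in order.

Answer: blue fish

Derivation:
Line 1: ['frog', 'number'] (min_width=11, slack=0)
Line 2: ['bird', 'we'] (min_width=7, slack=4)
Line 3: ['version'] (min_width=7, slack=4)
Line 4: ['blue', 'fish'] (min_width=9, slack=2)
Line 5: ['coffee', 'lion'] (min_width=11, slack=0)
Line 6: ['rainbow'] (min_width=7, slack=4)
Line 7: ['library'] (min_width=7, slack=4)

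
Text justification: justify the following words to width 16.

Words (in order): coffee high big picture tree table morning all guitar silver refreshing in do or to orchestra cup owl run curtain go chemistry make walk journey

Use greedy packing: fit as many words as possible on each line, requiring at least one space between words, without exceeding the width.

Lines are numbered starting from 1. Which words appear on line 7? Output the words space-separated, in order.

Answer: or to orchestra

Derivation:
Line 1: ['coffee', 'high', 'big'] (min_width=15, slack=1)
Line 2: ['picture', 'tree'] (min_width=12, slack=4)
Line 3: ['table', 'morning'] (min_width=13, slack=3)
Line 4: ['all', 'guitar'] (min_width=10, slack=6)
Line 5: ['silver'] (min_width=6, slack=10)
Line 6: ['refreshing', 'in', 'do'] (min_width=16, slack=0)
Line 7: ['or', 'to', 'orchestra'] (min_width=15, slack=1)
Line 8: ['cup', 'owl', 'run'] (min_width=11, slack=5)
Line 9: ['curtain', 'go'] (min_width=10, slack=6)
Line 10: ['chemistry', 'make'] (min_width=14, slack=2)
Line 11: ['walk', 'journey'] (min_width=12, slack=4)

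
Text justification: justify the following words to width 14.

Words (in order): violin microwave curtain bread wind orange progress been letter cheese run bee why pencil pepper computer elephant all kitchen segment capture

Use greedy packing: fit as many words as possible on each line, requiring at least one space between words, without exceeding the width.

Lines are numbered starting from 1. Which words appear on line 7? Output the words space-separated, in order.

Line 1: ['violin'] (min_width=6, slack=8)
Line 2: ['microwave'] (min_width=9, slack=5)
Line 3: ['curtain', 'bread'] (min_width=13, slack=1)
Line 4: ['wind', 'orange'] (min_width=11, slack=3)
Line 5: ['progress', 'been'] (min_width=13, slack=1)
Line 6: ['letter', 'cheese'] (min_width=13, slack=1)
Line 7: ['run', 'bee', 'why'] (min_width=11, slack=3)
Line 8: ['pencil', 'pepper'] (min_width=13, slack=1)
Line 9: ['computer'] (min_width=8, slack=6)
Line 10: ['elephant', 'all'] (min_width=12, slack=2)
Line 11: ['kitchen'] (min_width=7, slack=7)
Line 12: ['segment'] (min_width=7, slack=7)
Line 13: ['capture'] (min_width=7, slack=7)

Answer: run bee why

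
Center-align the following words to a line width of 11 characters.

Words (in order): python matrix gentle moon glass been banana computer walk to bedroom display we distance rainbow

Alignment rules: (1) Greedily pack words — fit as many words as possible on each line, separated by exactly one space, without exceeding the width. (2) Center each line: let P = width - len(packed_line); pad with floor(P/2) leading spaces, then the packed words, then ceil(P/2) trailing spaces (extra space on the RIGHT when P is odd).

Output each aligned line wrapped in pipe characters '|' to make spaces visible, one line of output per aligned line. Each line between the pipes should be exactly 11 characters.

Answer: |  python   |
|  matrix   |
|gentle moon|
|glass been |
|  banana   |
| computer  |
|  walk to  |
|  bedroom  |
|display we |
| distance  |
|  rainbow  |

Derivation:
Line 1: ['python'] (min_width=6, slack=5)
Line 2: ['matrix'] (min_width=6, slack=5)
Line 3: ['gentle', 'moon'] (min_width=11, slack=0)
Line 4: ['glass', 'been'] (min_width=10, slack=1)
Line 5: ['banana'] (min_width=6, slack=5)
Line 6: ['computer'] (min_width=8, slack=3)
Line 7: ['walk', 'to'] (min_width=7, slack=4)
Line 8: ['bedroom'] (min_width=7, slack=4)
Line 9: ['display', 'we'] (min_width=10, slack=1)
Line 10: ['distance'] (min_width=8, slack=3)
Line 11: ['rainbow'] (min_width=7, slack=4)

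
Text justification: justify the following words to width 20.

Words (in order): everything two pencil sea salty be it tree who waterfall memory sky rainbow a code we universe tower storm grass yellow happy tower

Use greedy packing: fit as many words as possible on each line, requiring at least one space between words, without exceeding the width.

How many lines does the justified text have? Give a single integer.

Answer: 8

Derivation:
Line 1: ['everything', 'two'] (min_width=14, slack=6)
Line 2: ['pencil', 'sea', 'salty', 'be'] (min_width=19, slack=1)
Line 3: ['it', 'tree', 'who'] (min_width=11, slack=9)
Line 4: ['waterfall', 'memory', 'sky'] (min_width=20, slack=0)
Line 5: ['rainbow', 'a', 'code', 'we'] (min_width=17, slack=3)
Line 6: ['universe', 'tower', 'storm'] (min_width=20, slack=0)
Line 7: ['grass', 'yellow', 'happy'] (min_width=18, slack=2)
Line 8: ['tower'] (min_width=5, slack=15)
Total lines: 8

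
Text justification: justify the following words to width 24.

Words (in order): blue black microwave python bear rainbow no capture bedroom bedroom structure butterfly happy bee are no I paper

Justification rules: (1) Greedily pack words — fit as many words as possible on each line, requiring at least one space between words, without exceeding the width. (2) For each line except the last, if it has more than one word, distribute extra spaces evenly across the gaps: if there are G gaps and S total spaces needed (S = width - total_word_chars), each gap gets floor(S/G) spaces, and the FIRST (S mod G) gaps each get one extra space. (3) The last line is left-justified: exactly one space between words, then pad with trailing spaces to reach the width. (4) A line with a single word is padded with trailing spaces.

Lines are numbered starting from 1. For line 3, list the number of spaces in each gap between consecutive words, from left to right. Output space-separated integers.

Answer: 2 1

Derivation:
Line 1: ['blue', 'black', 'microwave'] (min_width=20, slack=4)
Line 2: ['python', 'bear', 'rainbow', 'no'] (min_width=22, slack=2)
Line 3: ['capture', 'bedroom', 'bedroom'] (min_width=23, slack=1)
Line 4: ['structure', 'butterfly'] (min_width=19, slack=5)
Line 5: ['happy', 'bee', 'are', 'no', 'I', 'paper'] (min_width=24, slack=0)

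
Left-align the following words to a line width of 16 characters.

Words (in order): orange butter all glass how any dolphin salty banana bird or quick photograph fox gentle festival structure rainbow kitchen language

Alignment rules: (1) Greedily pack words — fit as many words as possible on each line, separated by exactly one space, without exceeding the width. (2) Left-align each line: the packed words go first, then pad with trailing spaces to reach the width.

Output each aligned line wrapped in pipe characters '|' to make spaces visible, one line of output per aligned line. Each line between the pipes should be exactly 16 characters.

Line 1: ['orange', 'butter'] (min_width=13, slack=3)
Line 2: ['all', 'glass', 'how'] (min_width=13, slack=3)
Line 3: ['any', 'dolphin'] (min_width=11, slack=5)
Line 4: ['salty', 'banana'] (min_width=12, slack=4)
Line 5: ['bird', 'or', 'quick'] (min_width=13, slack=3)
Line 6: ['photograph', 'fox'] (min_width=14, slack=2)
Line 7: ['gentle', 'festival'] (min_width=15, slack=1)
Line 8: ['structure'] (min_width=9, slack=7)
Line 9: ['rainbow', 'kitchen'] (min_width=15, slack=1)
Line 10: ['language'] (min_width=8, slack=8)

Answer: |orange butter   |
|all glass how   |
|any dolphin     |
|salty banana    |
|bird or quick   |
|photograph fox  |
|gentle festival |
|structure       |
|rainbow kitchen |
|language        |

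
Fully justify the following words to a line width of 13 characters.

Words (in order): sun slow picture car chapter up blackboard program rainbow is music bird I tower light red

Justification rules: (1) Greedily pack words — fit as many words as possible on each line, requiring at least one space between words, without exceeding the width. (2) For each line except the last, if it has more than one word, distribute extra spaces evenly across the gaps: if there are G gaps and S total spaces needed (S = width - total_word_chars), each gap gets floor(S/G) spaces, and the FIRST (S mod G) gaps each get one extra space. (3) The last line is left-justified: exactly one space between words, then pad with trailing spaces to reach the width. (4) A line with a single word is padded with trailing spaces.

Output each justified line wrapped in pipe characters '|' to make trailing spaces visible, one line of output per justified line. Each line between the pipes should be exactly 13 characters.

Line 1: ['sun', 'slow'] (min_width=8, slack=5)
Line 2: ['picture', 'car'] (min_width=11, slack=2)
Line 3: ['chapter', 'up'] (min_width=10, slack=3)
Line 4: ['blackboard'] (min_width=10, slack=3)
Line 5: ['program'] (min_width=7, slack=6)
Line 6: ['rainbow', 'is'] (min_width=10, slack=3)
Line 7: ['music', 'bird', 'I'] (min_width=12, slack=1)
Line 8: ['tower', 'light'] (min_width=11, slack=2)
Line 9: ['red'] (min_width=3, slack=10)

Answer: |sun      slow|
|picture   car|
|chapter    up|
|blackboard   |
|program      |
|rainbow    is|
|music  bird I|
|tower   light|
|red          |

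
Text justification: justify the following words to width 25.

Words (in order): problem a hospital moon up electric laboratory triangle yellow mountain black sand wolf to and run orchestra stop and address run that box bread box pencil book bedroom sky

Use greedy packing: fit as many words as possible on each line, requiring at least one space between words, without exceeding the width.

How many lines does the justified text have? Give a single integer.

Answer: 8

Derivation:
Line 1: ['problem', 'a', 'hospital', 'moon'] (min_width=23, slack=2)
Line 2: ['up', 'electric', 'laboratory'] (min_width=22, slack=3)
Line 3: ['triangle', 'yellow', 'mountain'] (min_width=24, slack=1)
Line 4: ['black', 'sand', 'wolf', 'to', 'and'] (min_width=22, slack=3)
Line 5: ['run', 'orchestra', 'stop', 'and'] (min_width=22, slack=3)
Line 6: ['address', 'run', 'that', 'box'] (min_width=20, slack=5)
Line 7: ['bread', 'box', 'pencil', 'book'] (min_width=21, slack=4)
Line 8: ['bedroom', 'sky'] (min_width=11, slack=14)
Total lines: 8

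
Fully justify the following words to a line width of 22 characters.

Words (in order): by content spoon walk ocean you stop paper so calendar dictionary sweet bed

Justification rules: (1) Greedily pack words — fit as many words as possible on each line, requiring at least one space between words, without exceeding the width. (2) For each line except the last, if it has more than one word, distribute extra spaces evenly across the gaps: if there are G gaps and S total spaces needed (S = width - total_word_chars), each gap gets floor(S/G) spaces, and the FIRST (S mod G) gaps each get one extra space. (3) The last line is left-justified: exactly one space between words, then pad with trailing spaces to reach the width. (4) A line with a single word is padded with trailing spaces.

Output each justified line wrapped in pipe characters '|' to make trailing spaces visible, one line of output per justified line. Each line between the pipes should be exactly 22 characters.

Line 1: ['by', 'content', 'spoon', 'walk'] (min_width=21, slack=1)
Line 2: ['ocean', 'you', 'stop', 'paper'] (min_width=20, slack=2)
Line 3: ['so', 'calendar', 'dictionary'] (min_width=22, slack=0)
Line 4: ['sweet', 'bed'] (min_width=9, slack=13)

Answer: |by  content spoon walk|
|ocean  you  stop paper|
|so calendar dictionary|
|sweet bed             |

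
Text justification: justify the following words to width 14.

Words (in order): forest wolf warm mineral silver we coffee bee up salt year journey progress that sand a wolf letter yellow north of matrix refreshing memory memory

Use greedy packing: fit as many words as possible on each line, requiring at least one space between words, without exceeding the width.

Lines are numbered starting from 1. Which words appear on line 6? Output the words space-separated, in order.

Answer: journey

Derivation:
Line 1: ['forest', 'wolf'] (min_width=11, slack=3)
Line 2: ['warm', 'mineral'] (min_width=12, slack=2)
Line 3: ['silver', 'we'] (min_width=9, slack=5)
Line 4: ['coffee', 'bee', 'up'] (min_width=13, slack=1)
Line 5: ['salt', 'year'] (min_width=9, slack=5)
Line 6: ['journey'] (min_width=7, slack=7)
Line 7: ['progress', 'that'] (min_width=13, slack=1)
Line 8: ['sand', 'a', 'wolf'] (min_width=11, slack=3)
Line 9: ['letter', 'yellow'] (min_width=13, slack=1)
Line 10: ['north', 'of'] (min_width=8, slack=6)
Line 11: ['matrix'] (min_width=6, slack=8)
Line 12: ['refreshing'] (min_width=10, slack=4)
Line 13: ['memory', 'memory'] (min_width=13, slack=1)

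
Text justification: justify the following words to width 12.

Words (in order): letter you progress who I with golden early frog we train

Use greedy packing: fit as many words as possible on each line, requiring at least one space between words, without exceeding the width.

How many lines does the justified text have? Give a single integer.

Answer: 6

Derivation:
Line 1: ['letter', 'you'] (min_width=10, slack=2)
Line 2: ['progress', 'who'] (min_width=12, slack=0)
Line 3: ['I', 'with'] (min_width=6, slack=6)
Line 4: ['golden', 'early'] (min_width=12, slack=0)
Line 5: ['frog', 'we'] (min_width=7, slack=5)
Line 6: ['train'] (min_width=5, slack=7)
Total lines: 6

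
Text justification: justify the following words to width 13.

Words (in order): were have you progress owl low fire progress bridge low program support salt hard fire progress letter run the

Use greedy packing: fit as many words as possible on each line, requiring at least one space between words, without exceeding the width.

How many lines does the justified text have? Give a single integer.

Answer: 11

Derivation:
Line 1: ['were', 'have', 'you'] (min_width=13, slack=0)
Line 2: ['progress', 'owl'] (min_width=12, slack=1)
Line 3: ['low', 'fire'] (min_width=8, slack=5)
Line 4: ['progress'] (min_width=8, slack=5)
Line 5: ['bridge', 'low'] (min_width=10, slack=3)
Line 6: ['program'] (min_width=7, slack=6)
Line 7: ['support', 'salt'] (min_width=12, slack=1)
Line 8: ['hard', 'fire'] (min_width=9, slack=4)
Line 9: ['progress'] (min_width=8, slack=5)
Line 10: ['letter', 'run'] (min_width=10, slack=3)
Line 11: ['the'] (min_width=3, slack=10)
Total lines: 11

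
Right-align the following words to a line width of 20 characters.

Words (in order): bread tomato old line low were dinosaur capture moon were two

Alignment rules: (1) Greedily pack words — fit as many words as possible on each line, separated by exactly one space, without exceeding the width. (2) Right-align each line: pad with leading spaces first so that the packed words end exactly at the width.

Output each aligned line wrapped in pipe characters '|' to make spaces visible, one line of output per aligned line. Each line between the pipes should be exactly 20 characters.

Line 1: ['bread', 'tomato', 'old'] (min_width=16, slack=4)
Line 2: ['line', 'low', 'were'] (min_width=13, slack=7)
Line 3: ['dinosaur', 'capture'] (min_width=16, slack=4)
Line 4: ['moon', 'were', 'two'] (min_width=13, slack=7)

Answer: |    bread tomato old|
|       line low were|
|    dinosaur capture|
|       moon were two|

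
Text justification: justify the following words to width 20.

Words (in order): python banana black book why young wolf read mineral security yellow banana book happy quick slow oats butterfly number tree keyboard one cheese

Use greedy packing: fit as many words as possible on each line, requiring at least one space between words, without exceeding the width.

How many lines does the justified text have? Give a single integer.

Line 1: ['python', 'banana', 'black'] (min_width=19, slack=1)
Line 2: ['book', 'why', 'young', 'wolf'] (min_width=19, slack=1)
Line 3: ['read', 'mineral'] (min_width=12, slack=8)
Line 4: ['security', 'yellow'] (min_width=15, slack=5)
Line 5: ['banana', 'book', 'happy'] (min_width=17, slack=3)
Line 6: ['quick', 'slow', 'oats'] (min_width=15, slack=5)
Line 7: ['butterfly', 'number'] (min_width=16, slack=4)
Line 8: ['tree', 'keyboard', 'one'] (min_width=17, slack=3)
Line 9: ['cheese'] (min_width=6, slack=14)
Total lines: 9

Answer: 9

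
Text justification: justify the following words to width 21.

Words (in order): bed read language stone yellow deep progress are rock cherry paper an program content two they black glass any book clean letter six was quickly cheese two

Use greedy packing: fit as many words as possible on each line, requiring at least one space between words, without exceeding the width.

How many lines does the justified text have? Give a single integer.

Line 1: ['bed', 'read', 'language'] (min_width=17, slack=4)
Line 2: ['stone', 'yellow', 'deep'] (min_width=17, slack=4)
Line 3: ['progress', 'are', 'rock'] (min_width=17, slack=4)
Line 4: ['cherry', 'paper', 'an'] (min_width=15, slack=6)
Line 5: ['program', 'content', 'two'] (min_width=19, slack=2)
Line 6: ['they', 'black', 'glass', 'any'] (min_width=20, slack=1)
Line 7: ['book', 'clean', 'letter', 'six'] (min_width=21, slack=0)
Line 8: ['was', 'quickly', 'cheese'] (min_width=18, slack=3)
Line 9: ['two'] (min_width=3, slack=18)
Total lines: 9

Answer: 9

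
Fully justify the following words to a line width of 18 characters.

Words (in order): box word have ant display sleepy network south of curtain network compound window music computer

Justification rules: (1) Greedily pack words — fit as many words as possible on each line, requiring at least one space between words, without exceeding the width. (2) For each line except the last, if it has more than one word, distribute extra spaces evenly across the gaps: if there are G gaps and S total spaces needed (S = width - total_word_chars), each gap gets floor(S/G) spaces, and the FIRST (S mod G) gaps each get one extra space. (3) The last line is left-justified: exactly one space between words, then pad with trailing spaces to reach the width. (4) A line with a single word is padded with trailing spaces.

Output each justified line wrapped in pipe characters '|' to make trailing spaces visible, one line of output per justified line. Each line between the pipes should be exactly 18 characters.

Answer: |box  word have ant|
|display     sleepy|
|network  south  of|
|curtain    network|
|compound    window|
|music computer    |

Derivation:
Line 1: ['box', 'word', 'have', 'ant'] (min_width=17, slack=1)
Line 2: ['display', 'sleepy'] (min_width=14, slack=4)
Line 3: ['network', 'south', 'of'] (min_width=16, slack=2)
Line 4: ['curtain', 'network'] (min_width=15, slack=3)
Line 5: ['compound', 'window'] (min_width=15, slack=3)
Line 6: ['music', 'computer'] (min_width=14, slack=4)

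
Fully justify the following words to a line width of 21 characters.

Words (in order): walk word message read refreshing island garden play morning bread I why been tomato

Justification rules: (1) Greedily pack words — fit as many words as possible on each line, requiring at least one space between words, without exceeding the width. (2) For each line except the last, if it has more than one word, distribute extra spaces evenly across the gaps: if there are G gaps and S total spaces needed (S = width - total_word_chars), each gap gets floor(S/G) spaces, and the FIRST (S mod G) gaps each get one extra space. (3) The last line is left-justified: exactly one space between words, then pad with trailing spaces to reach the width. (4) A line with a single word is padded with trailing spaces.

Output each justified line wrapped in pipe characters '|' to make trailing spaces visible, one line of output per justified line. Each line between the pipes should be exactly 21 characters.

Answer: |walk   word   message|
|read       refreshing|
|island   garden  play|
|morning  bread  I why|
|been tomato          |

Derivation:
Line 1: ['walk', 'word', 'message'] (min_width=17, slack=4)
Line 2: ['read', 'refreshing'] (min_width=15, slack=6)
Line 3: ['island', 'garden', 'play'] (min_width=18, slack=3)
Line 4: ['morning', 'bread', 'I', 'why'] (min_width=19, slack=2)
Line 5: ['been', 'tomato'] (min_width=11, slack=10)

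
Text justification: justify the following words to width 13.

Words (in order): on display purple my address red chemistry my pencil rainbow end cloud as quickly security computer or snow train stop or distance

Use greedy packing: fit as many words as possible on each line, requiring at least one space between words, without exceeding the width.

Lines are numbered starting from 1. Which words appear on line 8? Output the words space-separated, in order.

Line 1: ['on', 'display'] (min_width=10, slack=3)
Line 2: ['purple', 'my'] (min_width=9, slack=4)
Line 3: ['address', 'red'] (min_width=11, slack=2)
Line 4: ['chemistry', 'my'] (min_width=12, slack=1)
Line 5: ['pencil'] (min_width=6, slack=7)
Line 6: ['rainbow', 'end'] (min_width=11, slack=2)
Line 7: ['cloud', 'as'] (min_width=8, slack=5)
Line 8: ['quickly'] (min_width=7, slack=6)
Line 9: ['security'] (min_width=8, slack=5)
Line 10: ['computer', 'or'] (min_width=11, slack=2)
Line 11: ['snow', 'train'] (min_width=10, slack=3)
Line 12: ['stop', 'or'] (min_width=7, slack=6)
Line 13: ['distance'] (min_width=8, slack=5)

Answer: quickly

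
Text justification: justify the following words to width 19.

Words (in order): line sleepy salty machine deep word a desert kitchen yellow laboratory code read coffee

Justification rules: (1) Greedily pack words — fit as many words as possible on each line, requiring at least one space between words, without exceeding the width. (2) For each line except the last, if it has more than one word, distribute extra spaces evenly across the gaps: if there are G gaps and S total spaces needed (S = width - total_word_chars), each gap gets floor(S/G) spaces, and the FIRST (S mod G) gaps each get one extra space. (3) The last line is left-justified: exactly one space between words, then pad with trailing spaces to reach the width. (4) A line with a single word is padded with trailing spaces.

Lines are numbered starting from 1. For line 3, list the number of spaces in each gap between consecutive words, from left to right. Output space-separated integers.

Line 1: ['line', 'sleepy', 'salty'] (min_width=17, slack=2)
Line 2: ['machine', 'deep', 'word', 'a'] (min_width=19, slack=0)
Line 3: ['desert', 'kitchen'] (min_width=14, slack=5)
Line 4: ['yellow', 'laboratory'] (min_width=17, slack=2)
Line 5: ['code', 'read', 'coffee'] (min_width=16, slack=3)

Answer: 6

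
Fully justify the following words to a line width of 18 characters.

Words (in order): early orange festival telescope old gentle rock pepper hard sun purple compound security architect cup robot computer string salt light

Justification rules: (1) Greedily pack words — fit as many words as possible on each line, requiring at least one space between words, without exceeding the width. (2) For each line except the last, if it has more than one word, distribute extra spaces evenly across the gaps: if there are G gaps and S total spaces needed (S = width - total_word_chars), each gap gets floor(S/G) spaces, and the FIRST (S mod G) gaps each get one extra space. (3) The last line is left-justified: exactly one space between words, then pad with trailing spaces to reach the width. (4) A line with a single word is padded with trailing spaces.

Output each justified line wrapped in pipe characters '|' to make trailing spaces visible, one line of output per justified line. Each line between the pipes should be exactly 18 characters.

Line 1: ['early', 'orange'] (min_width=12, slack=6)
Line 2: ['festival', 'telescope'] (min_width=18, slack=0)
Line 3: ['old', 'gentle', 'rock'] (min_width=15, slack=3)
Line 4: ['pepper', 'hard', 'sun'] (min_width=15, slack=3)
Line 5: ['purple', 'compound'] (min_width=15, slack=3)
Line 6: ['security', 'architect'] (min_width=18, slack=0)
Line 7: ['cup', 'robot', 'computer'] (min_width=18, slack=0)
Line 8: ['string', 'salt', 'light'] (min_width=17, slack=1)

Answer: |early       orange|
|festival telescope|
|old   gentle  rock|
|pepper   hard  sun|
|purple    compound|
|security architect|
|cup robot computer|
|string salt light |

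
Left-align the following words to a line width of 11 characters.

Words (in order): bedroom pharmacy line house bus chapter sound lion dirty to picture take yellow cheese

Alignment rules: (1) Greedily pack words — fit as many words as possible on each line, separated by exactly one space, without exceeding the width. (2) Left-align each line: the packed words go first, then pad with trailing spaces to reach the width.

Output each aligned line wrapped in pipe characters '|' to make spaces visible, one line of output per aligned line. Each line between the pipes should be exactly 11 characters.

Line 1: ['bedroom'] (min_width=7, slack=4)
Line 2: ['pharmacy'] (min_width=8, slack=3)
Line 3: ['line', 'house'] (min_width=10, slack=1)
Line 4: ['bus', 'chapter'] (min_width=11, slack=0)
Line 5: ['sound', 'lion'] (min_width=10, slack=1)
Line 6: ['dirty', 'to'] (min_width=8, slack=3)
Line 7: ['picture'] (min_width=7, slack=4)
Line 8: ['take', 'yellow'] (min_width=11, slack=0)
Line 9: ['cheese'] (min_width=6, slack=5)

Answer: |bedroom    |
|pharmacy   |
|line house |
|bus chapter|
|sound lion |
|dirty to   |
|picture    |
|take yellow|
|cheese     |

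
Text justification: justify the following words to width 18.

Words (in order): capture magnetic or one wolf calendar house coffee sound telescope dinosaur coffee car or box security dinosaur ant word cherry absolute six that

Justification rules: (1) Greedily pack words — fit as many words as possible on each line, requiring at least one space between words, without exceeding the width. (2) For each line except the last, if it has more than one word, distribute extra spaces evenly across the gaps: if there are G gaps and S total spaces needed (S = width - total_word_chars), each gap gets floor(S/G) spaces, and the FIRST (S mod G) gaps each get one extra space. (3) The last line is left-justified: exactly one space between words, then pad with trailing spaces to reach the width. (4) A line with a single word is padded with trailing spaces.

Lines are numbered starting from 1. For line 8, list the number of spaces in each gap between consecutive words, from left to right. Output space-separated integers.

Answer: 3 2

Derivation:
Line 1: ['capture', 'magnetic'] (min_width=16, slack=2)
Line 2: ['or', 'one', 'wolf'] (min_width=11, slack=7)
Line 3: ['calendar', 'house'] (min_width=14, slack=4)
Line 4: ['coffee', 'sound'] (min_width=12, slack=6)
Line 5: ['telescope', 'dinosaur'] (min_width=18, slack=0)
Line 6: ['coffee', 'car', 'or', 'box'] (min_width=17, slack=1)
Line 7: ['security', 'dinosaur'] (min_width=17, slack=1)
Line 8: ['ant', 'word', 'cherry'] (min_width=15, slack=3)
Line 9: ['absolute', 'six', 'that'] (min_width=17, slack=1)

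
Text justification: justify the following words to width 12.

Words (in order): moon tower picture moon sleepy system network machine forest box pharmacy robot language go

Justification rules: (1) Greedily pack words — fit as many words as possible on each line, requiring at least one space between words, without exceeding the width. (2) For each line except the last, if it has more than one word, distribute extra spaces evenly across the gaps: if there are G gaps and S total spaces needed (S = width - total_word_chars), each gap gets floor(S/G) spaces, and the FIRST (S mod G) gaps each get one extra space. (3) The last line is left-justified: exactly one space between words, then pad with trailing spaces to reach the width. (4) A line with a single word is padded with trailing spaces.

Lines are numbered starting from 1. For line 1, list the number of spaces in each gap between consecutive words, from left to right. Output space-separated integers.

Line 1: ['moon', 'tower'] (min_width=10, slack=2)
Line 2: ['picture', 'moon'] (min_width=12, slack=0)
Line 3: ['sleepy'] (min_width=6, slack=6)
Line 4: ['system'] (min_width=6, slack=6)
Line 5: ['network'] (min_width=7, slack=5)
Line 6: ['machine'] (min_width=7, slack=5)
Line 7: ['forest', 'box'] (min_width=10, slack=2)
Line 8: ['pharmacy'] (min_width=8, slack=4)
Line 9: ['robot'] (min_width=5, slack=7)
Line 10: ['language', 'go'] (min_width=11, slack=1)

Answer: 3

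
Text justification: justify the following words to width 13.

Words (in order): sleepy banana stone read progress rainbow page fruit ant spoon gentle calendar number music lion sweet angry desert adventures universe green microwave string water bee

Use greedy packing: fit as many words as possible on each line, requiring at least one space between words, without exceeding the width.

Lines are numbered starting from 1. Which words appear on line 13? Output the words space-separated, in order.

Line 1: ['sleepy', 'banana'] (min_width=13, slack=0)
Line 2: ['stone', 'read'] (min_width=10, slack=3)
Line 3: ['progress'] (min_width=8, slack=5)
Line 4: ['rainbow', 'page'] (min_width=12, slack=1)
Line 5: ['fruit', 'ant'] (min_width=9, slack=4)
Line 6: ['spoon', 'gentle'] (min_width=12, slack=1)
Line 7: ['calendar'] (min_width=8, slack=5)
Line 8: ['number', 'music'] (min_width=12, slack=1)
Line 9: ['lion', 'sweet'] (min_width=10, slack=3)
Line 10: ['angry', 'desert'] (min_width=12, slack=1)
Line 11: ['adventures'] (min_width=10, slack=3)
Line 12: ['universe'] (min_width=8, slack=5)
Line 13: ['green'] (min_width=5, slack=8)
Line 14: ['microwave'] (min_width=9, slack=4)
Line 15: ['string', 'water'] (min_width=12, slack=1)
Line 16: ['bee'] (min_width=3, slack=10)

Answer: green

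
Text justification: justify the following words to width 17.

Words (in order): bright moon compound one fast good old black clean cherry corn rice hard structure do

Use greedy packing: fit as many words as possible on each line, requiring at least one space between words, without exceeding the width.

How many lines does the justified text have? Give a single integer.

Answer: 6

Derivation:
Line 1: ['bright', 'moon'] (min_width=11, slack=6)
Line 2: ['compound', 'one', 'fast'] (min_width=17, slack=0)
Line 3: ['good', 'old', 'black'] (min_width=14, slack=3)
Line 4: ['clean', 'cherry', 'corn'] (min_width=17, slack=0)
Line 5: ['rice', 'hard'] (min_width=9, slack=8)
Line 6: ['structure', 'do'] (min_width=12, slack=5)
Total lines: 6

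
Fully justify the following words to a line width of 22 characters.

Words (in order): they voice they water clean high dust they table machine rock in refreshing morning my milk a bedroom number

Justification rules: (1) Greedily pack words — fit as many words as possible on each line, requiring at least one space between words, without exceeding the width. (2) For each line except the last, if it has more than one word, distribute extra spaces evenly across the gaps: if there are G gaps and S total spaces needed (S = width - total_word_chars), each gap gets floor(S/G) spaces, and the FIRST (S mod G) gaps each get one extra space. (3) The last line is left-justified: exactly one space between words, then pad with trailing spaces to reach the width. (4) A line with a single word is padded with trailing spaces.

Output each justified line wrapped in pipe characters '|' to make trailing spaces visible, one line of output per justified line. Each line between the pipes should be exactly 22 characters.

Answer: |they  voice they water|
|clean  high  dust they|
|table  machine rock in|
|refreshing  morning my|
|milk a bedroom number |

Derivation:
Line 1: ['they', 'voice', 'they', 'water'] (min_width=21, slack=1)
Line 2: ['clean', 'high', 'dust', 'they'] (min_width=20, slack=2)
Line 3: ['table', 'machine', 'rock', 'in'] (min_width=21, slack=1)
Line 4: ['refreshing', 'morning', 'my'] (min_width=21, slack=1)
Line 5: ['milk', 'a', 'bedroom', 'number'] (min_width=21, slack=1)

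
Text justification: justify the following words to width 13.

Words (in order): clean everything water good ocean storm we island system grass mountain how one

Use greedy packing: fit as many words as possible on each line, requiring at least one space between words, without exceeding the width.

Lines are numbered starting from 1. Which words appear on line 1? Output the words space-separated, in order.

Line 1: ['clean'] (min_width=5, slack=8)
Line 2: ['everything'] (min_width=10, slack=3)
Line 3: ['water', 'good'] (min_width=10, slack=3)
Line 4: ['ocean', 'storm'] (min_width=11, slack=2)
Line 5: ['we', 'island'] (min_width=9, slack=4)
Line 6: ['system', 'grass'] (min_width=12, slack=1)
Line 7: ['mountain', 'how'] (min_width=12, slack=1)
Line 8: ['one'] (min_width=3, slack=10)

Answer: clean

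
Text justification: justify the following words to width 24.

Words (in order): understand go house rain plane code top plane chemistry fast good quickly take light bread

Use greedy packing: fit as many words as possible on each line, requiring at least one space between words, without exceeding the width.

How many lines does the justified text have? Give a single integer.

Line 1: ['understand', 'go', 'house', 'rain'] (min_width=24, slack=0)
Line 2: ['plane', 'code', 'top', 'plane'] (min_width=20, slack=4)
Line 3: ['chemistry', 'fast', 'good'] (min_width=19, slack=5)
Line 4: ['quickly', 'take', 'light', 'bread'] (min_width=24, slack=0)
Total lines: 4

Answer: 4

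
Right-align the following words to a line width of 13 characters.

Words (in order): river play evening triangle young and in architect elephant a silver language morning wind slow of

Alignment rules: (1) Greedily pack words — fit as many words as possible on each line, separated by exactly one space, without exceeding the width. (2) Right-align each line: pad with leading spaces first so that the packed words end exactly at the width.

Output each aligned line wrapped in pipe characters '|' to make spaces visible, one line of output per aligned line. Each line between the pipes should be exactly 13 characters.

Answer: |   river play|
|      evening|
|     triangle|
| young and in|
|    architect|
|   elephant a|
|       silver|
|     language|
| morning wind|
|      slow of|

Derivation:
Line 1: ['river', 'play'] (min_width=10, slack=3)
Line 2: ['evening'] (min_width=7, slack=6)
Line 3: ['triangle'] (min_width=8, slack=5)
Line 4: ['young', 'and', 'in'] (min_width=12, slack=1)
Line 5: ['architect'] (min_width=9, slack=4)
Line 6: ['elephant', 'a'] (min_width=10, slack=3)
Line 7: ['silver'] (min_width=6, slack=7)
Line 8: ['language'] (min_width=8, slack=5)
Line 9: ['morning', 'wind'] (min_width=12, slack=1)
Line 10: ['slow', 'of'] (min_width=7, slack=6)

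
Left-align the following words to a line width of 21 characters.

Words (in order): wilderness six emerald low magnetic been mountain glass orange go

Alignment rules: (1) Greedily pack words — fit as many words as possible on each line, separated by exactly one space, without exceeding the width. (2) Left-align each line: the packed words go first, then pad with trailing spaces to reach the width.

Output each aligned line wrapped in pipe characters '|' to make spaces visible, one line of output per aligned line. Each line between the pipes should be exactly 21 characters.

Answer: |wilderness six       |
|emerald low magnetic |
|been mountain glass  |
|orange go            |

Derivation:
Line 1: ['wilderness', 'six'] (min_width=14, slack=7)
Line 2: ['emerald', 'low', 'magnetic'] (min_width=20, slack=1)
Line 3: ['been', 'mountain', 'glass'] (min_width=19, slack=2)
Line 4: ['orange', 'go'] (min_width=9, slack=12)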